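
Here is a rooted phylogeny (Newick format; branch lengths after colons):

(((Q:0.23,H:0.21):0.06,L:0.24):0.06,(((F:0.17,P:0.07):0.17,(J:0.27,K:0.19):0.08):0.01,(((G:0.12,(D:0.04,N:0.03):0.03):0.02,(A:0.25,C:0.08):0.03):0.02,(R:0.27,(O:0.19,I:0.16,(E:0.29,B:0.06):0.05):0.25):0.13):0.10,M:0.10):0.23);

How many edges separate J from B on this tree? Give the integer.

The MRCA of J and B is the node subtending (((F,P),(J,K)),(((G,(D,N)),(A,C)),(R,(O,I,(E,B)))),M).
From J up to that node: 3 branches. From B up to the same node: 5 branches. Total: 3 + 5 = 8.

8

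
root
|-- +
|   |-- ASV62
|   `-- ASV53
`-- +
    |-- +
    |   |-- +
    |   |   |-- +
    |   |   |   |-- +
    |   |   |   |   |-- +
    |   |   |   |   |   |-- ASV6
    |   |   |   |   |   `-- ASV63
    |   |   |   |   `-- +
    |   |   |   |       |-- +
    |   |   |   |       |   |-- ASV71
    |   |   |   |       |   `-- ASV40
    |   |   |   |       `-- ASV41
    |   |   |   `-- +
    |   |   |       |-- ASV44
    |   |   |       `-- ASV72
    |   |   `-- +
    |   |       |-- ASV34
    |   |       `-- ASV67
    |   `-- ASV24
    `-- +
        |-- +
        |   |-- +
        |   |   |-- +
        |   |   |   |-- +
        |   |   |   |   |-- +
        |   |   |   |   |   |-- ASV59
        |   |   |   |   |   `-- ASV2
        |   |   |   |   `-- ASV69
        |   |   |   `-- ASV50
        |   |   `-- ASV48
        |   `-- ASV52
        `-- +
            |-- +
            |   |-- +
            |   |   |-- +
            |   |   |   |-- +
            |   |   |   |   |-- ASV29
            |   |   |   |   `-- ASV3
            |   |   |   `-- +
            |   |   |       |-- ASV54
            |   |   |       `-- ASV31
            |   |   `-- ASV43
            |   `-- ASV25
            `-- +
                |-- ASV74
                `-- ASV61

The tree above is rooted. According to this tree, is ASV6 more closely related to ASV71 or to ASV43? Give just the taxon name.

ASV71

The MRCA of ASV6 and ASV71 subtends ((ASV6,ASV63),((ASV71,ASV40),ASV41)) (5 taxa).
The MRCA of ASV6 and ASV43 subtends ((((((ASV6,ASV63),((ASV71,ASV40),ASV41)),(ASV44,ASV72)),(ASV34,ASV67)),ASV24),((((((ASV59,ASV2),ASV69),ASV50),ASV48),ASV52),(((((ASV29,ASV3),(ASV54,ASV31)),ASV43),ASV25),(ASV74,ASV61)))) (24 taxa).
The first is nested inside the second, so ASV6 shares a more recent common ancestor with ASV71.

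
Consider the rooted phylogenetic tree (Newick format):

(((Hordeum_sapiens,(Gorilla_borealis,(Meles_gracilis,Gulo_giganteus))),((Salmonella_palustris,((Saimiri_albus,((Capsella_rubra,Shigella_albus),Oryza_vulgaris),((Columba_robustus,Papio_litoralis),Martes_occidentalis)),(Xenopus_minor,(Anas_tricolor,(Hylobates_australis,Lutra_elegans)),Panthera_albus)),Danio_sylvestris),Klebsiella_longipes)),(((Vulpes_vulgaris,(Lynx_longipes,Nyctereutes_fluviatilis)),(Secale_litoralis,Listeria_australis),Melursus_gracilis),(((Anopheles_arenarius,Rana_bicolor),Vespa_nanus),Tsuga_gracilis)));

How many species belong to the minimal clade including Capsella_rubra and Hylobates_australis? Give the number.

The MRCA of Capsella_rubra and Hylobates_australis is the node subtending ((Saimiri_albus,((Capsella_rubra,Shigella_albus),Oryza_vulgaris),((Columba_robustus,Papio_litoralis),Martes_occidentalis)),(Xenopus_minor,(Anas_tricolor,(Hylobates_australis,Lutra_elegans)),Panthera_albus)).
That clade contains 12 terminal taxa: Anas_tricolor, Capsella_rubra, Columba_robustus, Hylobates_australis, Lutra_elegans, Martes_occidentalis, Oryza_vulgaris, Panthera_albus, Papio_litoralis, Saimiri_albus, Shigella_albus, Xenopus_minor.

12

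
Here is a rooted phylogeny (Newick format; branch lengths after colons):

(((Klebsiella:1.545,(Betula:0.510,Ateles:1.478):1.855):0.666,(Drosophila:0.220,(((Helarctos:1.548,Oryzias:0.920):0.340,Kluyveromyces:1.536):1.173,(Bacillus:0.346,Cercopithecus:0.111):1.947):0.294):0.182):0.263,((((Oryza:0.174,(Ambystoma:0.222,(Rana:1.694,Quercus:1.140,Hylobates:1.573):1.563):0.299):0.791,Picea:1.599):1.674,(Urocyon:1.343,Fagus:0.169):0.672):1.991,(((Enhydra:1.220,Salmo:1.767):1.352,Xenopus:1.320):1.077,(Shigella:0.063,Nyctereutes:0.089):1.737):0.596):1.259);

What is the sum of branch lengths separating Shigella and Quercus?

9.854

The path runs Shigella → … → MRCA → … → Quercus; the MRCA is the node subtending ((((Oryza,(Ambystoma,(Rana,Quercus,Hylobates))),Picea),(Urocyon,Fagus)),(((Enhydra,Salmo),Xenopus),(Shigella,Nyctereutes))).
Branch lengths along that path: 0.063 + 1.737 + 0.596 + 1.991 + 1.674 + 0.791 + 0.299 + 1.563 + 1.140 = 9.854.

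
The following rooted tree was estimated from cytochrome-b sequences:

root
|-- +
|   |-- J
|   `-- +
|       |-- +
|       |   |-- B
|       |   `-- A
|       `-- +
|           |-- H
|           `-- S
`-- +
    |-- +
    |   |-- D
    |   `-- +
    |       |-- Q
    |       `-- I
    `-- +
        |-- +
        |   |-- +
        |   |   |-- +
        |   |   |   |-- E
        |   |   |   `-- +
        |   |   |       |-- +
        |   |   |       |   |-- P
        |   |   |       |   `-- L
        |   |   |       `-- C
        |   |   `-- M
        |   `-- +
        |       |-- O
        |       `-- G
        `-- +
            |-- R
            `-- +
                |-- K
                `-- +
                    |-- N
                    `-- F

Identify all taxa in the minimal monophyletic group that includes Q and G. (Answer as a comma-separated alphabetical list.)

Tracing Q: it sits inside (Q,I).
Tracing G: it sits inside (O,G).
The smallest clade enclosing both is ((D,(Q,I)),((((E,((P,L),C)),M),(O,G)),(R,(K,(N,F))))); the answer is its 14 terminal taxa in alphabetical order.

C, D, E, F, G, I, K, L, M, N, O, P, Q, R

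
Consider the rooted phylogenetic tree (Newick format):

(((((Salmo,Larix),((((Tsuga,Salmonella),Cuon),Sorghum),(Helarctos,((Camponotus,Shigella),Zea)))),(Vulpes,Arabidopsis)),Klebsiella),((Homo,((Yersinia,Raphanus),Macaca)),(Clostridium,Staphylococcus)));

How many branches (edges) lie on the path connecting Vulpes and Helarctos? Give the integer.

The MRCA of Vulpes and Helarctos is the node subtending (((Salmo,Larix),((((Tsuga,Salmonella),Cuon),Sorghum),(Helarctos,((Camponotus,Shigella),Zea)))),(Vulpes,Arabidopsis)).
From Vulpes up to that node: 2 branches. From Helarctos up to the same node: 4 branches. Total: 2 + 4 = 6.

6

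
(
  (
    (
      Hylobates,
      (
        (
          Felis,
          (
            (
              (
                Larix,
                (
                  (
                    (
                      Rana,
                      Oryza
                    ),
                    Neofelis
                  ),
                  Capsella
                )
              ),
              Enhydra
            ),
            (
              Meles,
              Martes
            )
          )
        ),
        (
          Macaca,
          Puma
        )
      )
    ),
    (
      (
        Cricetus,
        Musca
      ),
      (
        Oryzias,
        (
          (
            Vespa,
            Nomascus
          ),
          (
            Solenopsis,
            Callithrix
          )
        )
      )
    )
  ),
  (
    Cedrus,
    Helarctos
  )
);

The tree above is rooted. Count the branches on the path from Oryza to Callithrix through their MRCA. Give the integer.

The MRCA of Oryza and Callithrix is the node subtending ((Hylobates,((Felis,(((Larix,(((Rana,Oryza),Neofelis),Capsella)),Enhydra),(Meles,Martes))),(Macaca,Puma))),((Cricetus,Musca),(Oryzias,((Vespa,Nomascus),(Solenopsis,Callithrix))))).
From Oryza up to that node: 10 branches. From Callithrix up to the same node: 5 branches. Total: 10 + 5 = 15.

15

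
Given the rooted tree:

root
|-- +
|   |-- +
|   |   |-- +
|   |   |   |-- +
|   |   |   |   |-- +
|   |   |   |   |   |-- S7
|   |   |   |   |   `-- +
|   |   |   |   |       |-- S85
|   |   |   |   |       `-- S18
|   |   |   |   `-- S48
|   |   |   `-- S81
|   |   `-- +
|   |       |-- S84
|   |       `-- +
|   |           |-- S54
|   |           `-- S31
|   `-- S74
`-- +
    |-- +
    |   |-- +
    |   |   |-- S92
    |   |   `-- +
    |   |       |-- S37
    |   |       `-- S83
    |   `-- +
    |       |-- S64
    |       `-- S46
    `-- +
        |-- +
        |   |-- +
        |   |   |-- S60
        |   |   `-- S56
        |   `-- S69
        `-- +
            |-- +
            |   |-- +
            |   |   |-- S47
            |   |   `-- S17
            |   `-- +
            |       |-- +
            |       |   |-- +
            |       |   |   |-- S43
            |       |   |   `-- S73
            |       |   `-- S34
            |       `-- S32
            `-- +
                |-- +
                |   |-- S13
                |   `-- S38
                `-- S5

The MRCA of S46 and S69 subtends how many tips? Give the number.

17

The MRCA of S46 and S69 is the node subtending (((S92,(S37,S83)),(S64,S46)),(((S60,S56),S69),(((S47,S17),(((S43,S73),S34),S32)),((S13,S38),S5)))).
That clade contains 17 terminal taxa: S13, S17, S32, S34, S37, S38, S43, S46, S47, S5, S56, S60, S64, S69, S73, S83, S92.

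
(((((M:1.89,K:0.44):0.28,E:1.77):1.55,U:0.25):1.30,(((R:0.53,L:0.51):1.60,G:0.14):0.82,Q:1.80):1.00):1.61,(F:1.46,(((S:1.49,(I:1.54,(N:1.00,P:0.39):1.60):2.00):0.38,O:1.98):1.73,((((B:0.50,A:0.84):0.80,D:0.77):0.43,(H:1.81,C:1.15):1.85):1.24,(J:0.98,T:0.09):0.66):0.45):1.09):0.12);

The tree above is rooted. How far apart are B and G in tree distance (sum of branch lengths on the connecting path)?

The path runs B → … → MRCA → … → G; the MRCA is the root of the tree.
Branch lengths along that path: 0.50 + 0.80 + 0.43 + 1.24 + 0.45 + 1.09 + 0.12 + 1.61 + 1.00 + 0.82 + 0.14 = 8.20.

8.20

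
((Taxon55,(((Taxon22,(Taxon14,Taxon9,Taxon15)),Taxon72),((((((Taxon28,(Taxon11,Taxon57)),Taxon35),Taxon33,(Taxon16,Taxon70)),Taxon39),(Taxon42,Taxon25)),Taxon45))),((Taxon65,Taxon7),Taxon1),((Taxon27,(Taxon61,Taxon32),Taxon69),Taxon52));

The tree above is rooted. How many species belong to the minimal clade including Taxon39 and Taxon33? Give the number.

The MRCA of Taxon39 and Taxon33 is the node subtending ((((Taxon28,(Taxon11,Taxon57)),Taxon35),Taxon33,(Taxon16,Taxon70)),Taxon39).
That clade contains 8 terminal taxa: Taxon11, Taxon16, Taxon28, Taxon33, Taxon35, Taxon39, Taxon57, Taxon70.

8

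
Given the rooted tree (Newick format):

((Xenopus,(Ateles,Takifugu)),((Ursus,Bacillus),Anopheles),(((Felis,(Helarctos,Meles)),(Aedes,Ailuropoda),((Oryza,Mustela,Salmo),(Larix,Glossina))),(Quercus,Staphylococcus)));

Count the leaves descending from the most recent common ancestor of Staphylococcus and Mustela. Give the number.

12

The MRCA of Staphylococcus and Mustela is the node subtending (((Felis,(Helarctos,Meles)),(Aedes,Ailuropoda),((Oryza,Mustela,Salmo),(Larix,Glossina))),(Quercus,Staphylococcus)).
That clade contains 12 terminal taxa: Aedes, Ailuropoda, Felis, Glossina, Helarctos, Larix, Meles, Mustela, Oryza, Quercus, Salmo, Staphylococcus.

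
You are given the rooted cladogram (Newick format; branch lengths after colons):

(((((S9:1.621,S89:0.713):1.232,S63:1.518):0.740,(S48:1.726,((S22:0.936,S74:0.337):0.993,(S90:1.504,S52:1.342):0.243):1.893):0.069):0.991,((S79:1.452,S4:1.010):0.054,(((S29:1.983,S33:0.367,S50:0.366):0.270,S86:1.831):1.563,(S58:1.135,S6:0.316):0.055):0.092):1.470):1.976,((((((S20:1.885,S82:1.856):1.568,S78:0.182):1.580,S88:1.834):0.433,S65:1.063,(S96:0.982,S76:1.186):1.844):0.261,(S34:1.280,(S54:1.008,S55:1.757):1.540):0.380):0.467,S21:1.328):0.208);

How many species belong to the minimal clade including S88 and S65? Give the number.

7

The MRCA of S88 and S65 is the node subtending ((((S20,S82),S78),S88),S65,(S96,S76)).
That clade contains 7 terminal taxa: S20, S65, S76, S78, S82, S88, S96.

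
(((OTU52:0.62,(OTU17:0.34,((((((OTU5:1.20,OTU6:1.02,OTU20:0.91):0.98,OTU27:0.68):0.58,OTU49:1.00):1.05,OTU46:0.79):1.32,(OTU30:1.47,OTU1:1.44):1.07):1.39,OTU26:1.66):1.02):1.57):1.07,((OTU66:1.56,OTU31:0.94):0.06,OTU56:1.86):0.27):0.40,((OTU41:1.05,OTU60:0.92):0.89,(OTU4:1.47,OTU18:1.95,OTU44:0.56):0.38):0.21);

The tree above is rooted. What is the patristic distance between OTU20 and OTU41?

The path runs OTU20 → … → MRCA → … → OTU41; the MRCA is the root of the tree.
Branch lengths along that path: 0.91 + 0.98 + 0.58 + 1.05 + 1.32 + 1.39 + 1.02 + 1.57 + 1.07 + 0.40 + 0.21 + 0.89 + 1.05 = 12.44.

12.44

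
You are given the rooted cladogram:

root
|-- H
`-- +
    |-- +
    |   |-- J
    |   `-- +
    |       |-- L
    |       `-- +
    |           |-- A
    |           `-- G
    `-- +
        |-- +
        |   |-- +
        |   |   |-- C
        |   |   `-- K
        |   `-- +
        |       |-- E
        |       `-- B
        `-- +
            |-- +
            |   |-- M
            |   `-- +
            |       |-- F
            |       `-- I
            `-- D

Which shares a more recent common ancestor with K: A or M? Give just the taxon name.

The MRCA of K and M subtends (((C,K),(E,B)),((M,(F,I)),D)) (8 taxa).
The MRCA of K and A subtends ((J,(L,(A,G))),(((C,K),(E,B)),((M,(F,I)),D))) (12 taxa).
The first is nested inside the second, so K shares a more recent common ancestor with M.

M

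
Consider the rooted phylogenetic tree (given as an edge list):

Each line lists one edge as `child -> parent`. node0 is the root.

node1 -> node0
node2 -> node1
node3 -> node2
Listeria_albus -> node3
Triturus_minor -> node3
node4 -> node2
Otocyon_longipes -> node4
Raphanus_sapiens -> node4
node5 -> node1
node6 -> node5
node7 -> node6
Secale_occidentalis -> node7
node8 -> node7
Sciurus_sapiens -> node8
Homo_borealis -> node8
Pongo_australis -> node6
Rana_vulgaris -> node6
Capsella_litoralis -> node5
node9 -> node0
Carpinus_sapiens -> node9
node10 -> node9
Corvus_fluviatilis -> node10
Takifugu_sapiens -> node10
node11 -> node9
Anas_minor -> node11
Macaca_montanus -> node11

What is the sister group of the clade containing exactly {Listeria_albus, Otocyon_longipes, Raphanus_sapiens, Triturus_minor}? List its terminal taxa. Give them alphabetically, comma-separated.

The clade containing exactly {Listeria_albus, Otocyon_longipes, Raphanus_sapiens, Triturus_minor} attaches to the tree at the node subtending (((Listeria_albus,Triturus_minor),(Otocyon_longipes,Raphanus_sapiens)),(((Secale_occidentalis,(Sciurus_sapiens,Homo_borealis)),Pongo_australis,Rana_vulgaris),Capsella_litoralis)).
The other lineage descending from that same node — the sister group — is (((Secale_occidentalis,(Sciurus_sapiens,Homo_borealis)),Pongo_australis,Rana_vulgaris),Capsella_litoralis); its 6 tips in alphabetical order are the answer.

Capsella_litoralis, Homo_borealis, Pongo_australis, Rana_vulgaris, Sciurus_sapiens, Secale_occidentalis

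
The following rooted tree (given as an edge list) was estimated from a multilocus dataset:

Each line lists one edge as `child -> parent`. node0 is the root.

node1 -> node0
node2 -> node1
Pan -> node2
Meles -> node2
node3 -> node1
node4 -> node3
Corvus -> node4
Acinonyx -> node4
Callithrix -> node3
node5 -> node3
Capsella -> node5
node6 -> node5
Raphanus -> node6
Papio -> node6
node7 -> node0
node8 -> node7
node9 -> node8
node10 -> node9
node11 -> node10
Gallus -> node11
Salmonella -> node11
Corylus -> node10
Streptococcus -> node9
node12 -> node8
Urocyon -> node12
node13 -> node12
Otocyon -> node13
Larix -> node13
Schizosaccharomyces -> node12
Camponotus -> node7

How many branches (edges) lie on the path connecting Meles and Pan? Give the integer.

2

The MRCA of Meles and Pan is the node subtending (Pan,Meles).
From Meles up to that node: 1 branch. From Pan up to the same node: 1 branch. Total: 1 + 1 = 2.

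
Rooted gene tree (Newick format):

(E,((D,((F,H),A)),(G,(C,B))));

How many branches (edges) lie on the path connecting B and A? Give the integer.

The MRCA of B and A is the node subtending ((D,((F,H),A)),(G,(C,B))).
From B up to that node: 3 branches. From A up to the same node: 3 branches. Total: 3 + 3 = 6.

6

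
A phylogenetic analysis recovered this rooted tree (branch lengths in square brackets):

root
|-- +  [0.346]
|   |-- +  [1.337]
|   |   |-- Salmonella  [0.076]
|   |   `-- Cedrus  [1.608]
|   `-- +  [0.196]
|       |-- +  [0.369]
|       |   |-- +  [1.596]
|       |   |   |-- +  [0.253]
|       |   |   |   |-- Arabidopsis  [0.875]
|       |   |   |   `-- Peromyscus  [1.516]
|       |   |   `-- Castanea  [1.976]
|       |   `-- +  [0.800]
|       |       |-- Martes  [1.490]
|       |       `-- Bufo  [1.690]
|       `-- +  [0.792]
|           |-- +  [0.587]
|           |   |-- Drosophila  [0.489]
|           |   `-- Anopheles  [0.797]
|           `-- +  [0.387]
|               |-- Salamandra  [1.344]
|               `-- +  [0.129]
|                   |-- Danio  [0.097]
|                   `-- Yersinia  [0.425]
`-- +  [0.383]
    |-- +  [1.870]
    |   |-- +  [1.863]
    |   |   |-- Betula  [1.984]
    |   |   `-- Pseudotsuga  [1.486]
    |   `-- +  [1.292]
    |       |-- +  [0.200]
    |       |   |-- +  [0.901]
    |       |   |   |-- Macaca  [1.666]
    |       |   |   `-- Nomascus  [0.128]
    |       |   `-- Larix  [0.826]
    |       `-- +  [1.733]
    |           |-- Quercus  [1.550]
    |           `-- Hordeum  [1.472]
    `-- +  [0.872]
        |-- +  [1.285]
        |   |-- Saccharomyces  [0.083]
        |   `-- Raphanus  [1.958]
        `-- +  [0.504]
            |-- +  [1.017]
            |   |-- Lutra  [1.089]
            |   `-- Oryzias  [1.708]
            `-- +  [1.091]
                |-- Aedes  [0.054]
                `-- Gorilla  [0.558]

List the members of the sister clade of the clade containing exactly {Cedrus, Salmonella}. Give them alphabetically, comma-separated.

The clade containing exactly {Cedrus, Salmonella} attaches to the tree at the node subtending ((Salmonella,Cedrus),((((Arabidopsis,Peromyscus),Castanea),(Martes,Bufo)),((Drosophila,Anopheles),(Salamandra,(Danio,Yersinia))))).
The other lineage descending from that same node — the sister group — is ((((Arabidopsis,Peromyscus),Castanea),(Martes,Bufo)),((Drosophila,Anopheles),(Salamandra,(Danio,Yersinia)))); its 10 tips in alphabetical order are the answer.

Anopheles, Arabidopsis, Bufo, Castanea, Danio, Drosophila, Martes, Peromyscus, Salamandra, Yersinia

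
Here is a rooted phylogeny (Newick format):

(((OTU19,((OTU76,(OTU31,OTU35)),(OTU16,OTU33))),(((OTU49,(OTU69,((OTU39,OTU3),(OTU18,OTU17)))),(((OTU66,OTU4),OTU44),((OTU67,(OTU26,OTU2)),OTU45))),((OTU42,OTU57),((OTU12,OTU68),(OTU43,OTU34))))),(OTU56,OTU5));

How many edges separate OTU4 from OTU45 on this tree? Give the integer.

The MRCA of OTU4 and OTU45 is the node subtending (((OTU66,OTU4),OTU44),((OTU67,(OTU26,OTU2)),OTU45)).
From OTU4 up to that node: 3 branches. From OTU45 up to the same node: 2 branches. Total: 3 + 2 = 5.

5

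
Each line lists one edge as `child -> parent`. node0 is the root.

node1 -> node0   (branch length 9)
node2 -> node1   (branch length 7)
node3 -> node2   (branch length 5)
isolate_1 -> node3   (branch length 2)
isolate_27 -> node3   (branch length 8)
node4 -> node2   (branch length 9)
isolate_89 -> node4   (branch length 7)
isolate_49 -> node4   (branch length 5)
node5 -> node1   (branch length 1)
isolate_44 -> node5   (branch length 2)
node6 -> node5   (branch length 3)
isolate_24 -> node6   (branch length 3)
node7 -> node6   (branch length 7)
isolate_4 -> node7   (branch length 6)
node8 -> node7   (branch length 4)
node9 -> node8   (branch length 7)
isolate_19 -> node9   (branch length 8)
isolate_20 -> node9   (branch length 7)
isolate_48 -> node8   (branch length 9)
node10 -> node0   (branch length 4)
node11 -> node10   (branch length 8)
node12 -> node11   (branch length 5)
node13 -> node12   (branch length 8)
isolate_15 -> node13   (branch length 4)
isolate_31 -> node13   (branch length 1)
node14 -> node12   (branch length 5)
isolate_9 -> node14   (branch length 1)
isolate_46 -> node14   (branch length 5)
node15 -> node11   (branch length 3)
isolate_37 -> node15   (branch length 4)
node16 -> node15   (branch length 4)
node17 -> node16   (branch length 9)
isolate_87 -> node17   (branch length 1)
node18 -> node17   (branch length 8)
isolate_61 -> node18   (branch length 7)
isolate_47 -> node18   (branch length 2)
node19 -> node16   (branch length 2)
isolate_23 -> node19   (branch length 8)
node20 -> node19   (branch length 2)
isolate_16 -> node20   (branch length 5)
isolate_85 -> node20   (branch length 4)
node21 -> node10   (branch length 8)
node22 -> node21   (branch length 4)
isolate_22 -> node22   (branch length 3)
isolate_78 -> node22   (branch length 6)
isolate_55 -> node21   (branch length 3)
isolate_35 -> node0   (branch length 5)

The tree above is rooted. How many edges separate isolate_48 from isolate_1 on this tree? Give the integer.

The MRCA of isolate_48 and isolate_1 is the node subtending (((isolate_1,isolate_27),(isolate_89,isolate_49)),(isolate_44,(isolate_24,(isolate_4,((isolate_19,isolate_20),isolate_48))))).
From isolate_48 up to that node: 5 branches. From isolate_1 up to the same node: 3 branches. Total: 5 + 3 = 8.

8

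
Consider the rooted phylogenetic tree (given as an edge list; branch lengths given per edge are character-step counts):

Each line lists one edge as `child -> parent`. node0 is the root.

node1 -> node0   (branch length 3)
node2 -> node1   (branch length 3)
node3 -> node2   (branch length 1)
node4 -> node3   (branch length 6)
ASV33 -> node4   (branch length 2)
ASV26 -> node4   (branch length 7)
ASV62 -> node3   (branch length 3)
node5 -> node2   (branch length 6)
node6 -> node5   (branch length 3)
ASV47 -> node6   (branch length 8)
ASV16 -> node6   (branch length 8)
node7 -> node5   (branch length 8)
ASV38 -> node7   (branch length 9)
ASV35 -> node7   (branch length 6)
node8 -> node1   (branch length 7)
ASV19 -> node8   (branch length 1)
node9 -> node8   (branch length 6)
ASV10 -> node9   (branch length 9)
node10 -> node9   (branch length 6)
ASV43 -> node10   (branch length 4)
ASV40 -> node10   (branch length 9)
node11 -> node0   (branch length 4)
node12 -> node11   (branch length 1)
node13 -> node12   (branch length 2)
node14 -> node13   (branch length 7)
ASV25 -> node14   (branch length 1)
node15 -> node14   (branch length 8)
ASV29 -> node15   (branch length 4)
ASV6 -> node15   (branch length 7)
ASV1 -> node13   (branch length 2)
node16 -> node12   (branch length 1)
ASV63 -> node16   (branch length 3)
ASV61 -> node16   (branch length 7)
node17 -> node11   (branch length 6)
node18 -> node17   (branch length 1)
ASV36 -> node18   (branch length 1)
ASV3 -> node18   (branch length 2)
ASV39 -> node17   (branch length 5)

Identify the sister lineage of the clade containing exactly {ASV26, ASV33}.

ASV62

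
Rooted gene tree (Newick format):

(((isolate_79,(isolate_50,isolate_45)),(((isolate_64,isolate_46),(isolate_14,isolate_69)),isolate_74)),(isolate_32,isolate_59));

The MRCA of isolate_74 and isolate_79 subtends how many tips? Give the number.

8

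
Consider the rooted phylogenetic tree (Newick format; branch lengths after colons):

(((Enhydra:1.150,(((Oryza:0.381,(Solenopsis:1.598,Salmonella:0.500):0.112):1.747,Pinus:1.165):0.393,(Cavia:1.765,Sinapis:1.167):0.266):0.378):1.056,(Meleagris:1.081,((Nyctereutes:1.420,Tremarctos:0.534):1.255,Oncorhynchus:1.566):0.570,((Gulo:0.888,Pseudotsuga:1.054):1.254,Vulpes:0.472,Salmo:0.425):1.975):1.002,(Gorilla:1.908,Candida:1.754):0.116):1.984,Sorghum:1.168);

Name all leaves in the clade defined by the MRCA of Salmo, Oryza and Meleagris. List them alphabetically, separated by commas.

Tracing Salmo: it sits inside ((Gulo,Pseudotsuga),Vulpes,Salmo).
Tracing Oryza: it sits inside (Oryza,(Solenopsis,Salmonella)).
Tracing Meleagris: it sits inside (Meleagris,((Nyctereutes,Tremarctos),Oncorhynchus),((Gulo,Pseudotsuga),Vulpes,Salmo)).
The smallest clade enclosing all 3 is ((Enhydra,(((Oryza,(Solenopsis,Salmonella)),Pinus),(Cavia,Sinapis))),(Meleagris,((Nyctereutes,Tremarctos),Oncorhynchus),((Gulo,Pseudotsuga),Vulpes,Salmo)),(Gorilla,Candida)); the answer is its 17 terminal taxa in alphabetical order.

Candida, Cavia, Enhydra, Gorilla, Gulo, Meleagris, Nyctereutes, Oncorhynchus, Oryza, Pinus, Pseudotsuga, Salmo, Salmonella, Sinapis, Solenopsis, Tremarctos, Vulpes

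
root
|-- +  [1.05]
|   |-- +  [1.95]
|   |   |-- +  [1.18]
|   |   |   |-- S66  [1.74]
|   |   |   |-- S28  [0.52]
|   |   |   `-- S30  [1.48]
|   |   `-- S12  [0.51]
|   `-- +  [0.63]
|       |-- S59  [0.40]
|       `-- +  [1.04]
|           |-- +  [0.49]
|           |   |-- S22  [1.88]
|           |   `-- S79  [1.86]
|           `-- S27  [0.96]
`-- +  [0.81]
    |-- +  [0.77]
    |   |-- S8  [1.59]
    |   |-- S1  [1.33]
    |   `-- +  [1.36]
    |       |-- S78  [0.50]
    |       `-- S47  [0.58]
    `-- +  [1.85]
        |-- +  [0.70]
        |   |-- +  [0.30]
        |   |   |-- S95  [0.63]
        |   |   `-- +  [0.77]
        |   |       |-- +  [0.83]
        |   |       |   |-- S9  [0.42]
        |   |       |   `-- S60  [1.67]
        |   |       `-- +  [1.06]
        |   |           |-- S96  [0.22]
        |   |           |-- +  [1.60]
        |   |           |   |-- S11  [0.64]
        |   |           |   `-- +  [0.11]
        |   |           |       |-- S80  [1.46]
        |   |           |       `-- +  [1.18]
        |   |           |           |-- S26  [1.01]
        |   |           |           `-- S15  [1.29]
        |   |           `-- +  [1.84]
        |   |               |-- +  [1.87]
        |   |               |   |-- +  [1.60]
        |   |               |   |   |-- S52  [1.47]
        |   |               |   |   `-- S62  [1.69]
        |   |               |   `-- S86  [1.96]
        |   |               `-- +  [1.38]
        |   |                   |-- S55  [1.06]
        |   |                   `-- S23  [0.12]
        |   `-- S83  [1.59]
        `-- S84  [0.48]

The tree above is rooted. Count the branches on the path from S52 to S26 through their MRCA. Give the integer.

8

The MRCA of S52 and S26 is the node subtending (S96,(S11,(S80,(S26,S15))),(((S52,S62),S86),(S55,S23))).
From S52 up to that node: 4 branches. From S26 up to the same node: 4 branches. Total: 4 + 4 = 8.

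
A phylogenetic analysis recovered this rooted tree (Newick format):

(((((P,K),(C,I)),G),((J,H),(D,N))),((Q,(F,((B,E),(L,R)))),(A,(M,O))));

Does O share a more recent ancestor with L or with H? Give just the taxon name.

L

The MRCA of O and L subtends ((Q,(F,((B,E),(L,R)))),(A,(M,O))) (9 taxa).
The MRCA of O and H is the root, subtending the entire tree (18 taxa).
The first is nested inside the second, so O shares a more recent common ancestor with L.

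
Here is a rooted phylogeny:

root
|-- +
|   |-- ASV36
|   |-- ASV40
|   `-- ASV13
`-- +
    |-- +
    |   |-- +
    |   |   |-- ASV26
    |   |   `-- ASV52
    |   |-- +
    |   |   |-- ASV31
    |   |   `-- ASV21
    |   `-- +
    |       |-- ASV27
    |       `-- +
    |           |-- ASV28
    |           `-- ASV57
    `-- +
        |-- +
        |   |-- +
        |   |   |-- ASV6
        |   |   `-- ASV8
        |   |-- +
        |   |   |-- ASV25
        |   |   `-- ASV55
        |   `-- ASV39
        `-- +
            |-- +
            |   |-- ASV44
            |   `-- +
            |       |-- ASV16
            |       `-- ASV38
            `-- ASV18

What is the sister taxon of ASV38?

ASV16

ASV38 attaches to the tree at the node subtending (ASV16,ASV38).
The other lineage descending from that same node — the sister group — is the single tip ASV16.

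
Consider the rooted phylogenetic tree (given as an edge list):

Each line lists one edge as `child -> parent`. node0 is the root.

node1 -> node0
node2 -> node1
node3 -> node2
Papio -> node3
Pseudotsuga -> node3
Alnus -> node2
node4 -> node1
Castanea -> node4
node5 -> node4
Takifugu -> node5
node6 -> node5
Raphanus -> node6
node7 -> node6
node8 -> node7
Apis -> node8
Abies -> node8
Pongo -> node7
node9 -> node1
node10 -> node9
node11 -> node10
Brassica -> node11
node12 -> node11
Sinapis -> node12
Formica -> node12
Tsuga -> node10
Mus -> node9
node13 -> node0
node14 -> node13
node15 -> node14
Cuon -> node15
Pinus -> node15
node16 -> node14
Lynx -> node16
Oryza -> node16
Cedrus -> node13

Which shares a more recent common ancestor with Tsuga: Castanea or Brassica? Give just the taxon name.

The MRCA of Tsuga and Brassica subtends ((Brassica,(Sinapis,Formica)),Tsuga) (4 taxa).
The MRCA of Tsuga and Castanea subtends (((Papio,Pseudotsuga),Alnus),(Castanea,(Takifugu,(Raphanus,((Apis,Abies),Pongo)))),(((Brassica,(Sinapis,Formica)),Tsuga),Mus)) (14 taxa).
The first is nested inside the second, so Tsuga shares a more recent common ancestor with Brassica.

Brassica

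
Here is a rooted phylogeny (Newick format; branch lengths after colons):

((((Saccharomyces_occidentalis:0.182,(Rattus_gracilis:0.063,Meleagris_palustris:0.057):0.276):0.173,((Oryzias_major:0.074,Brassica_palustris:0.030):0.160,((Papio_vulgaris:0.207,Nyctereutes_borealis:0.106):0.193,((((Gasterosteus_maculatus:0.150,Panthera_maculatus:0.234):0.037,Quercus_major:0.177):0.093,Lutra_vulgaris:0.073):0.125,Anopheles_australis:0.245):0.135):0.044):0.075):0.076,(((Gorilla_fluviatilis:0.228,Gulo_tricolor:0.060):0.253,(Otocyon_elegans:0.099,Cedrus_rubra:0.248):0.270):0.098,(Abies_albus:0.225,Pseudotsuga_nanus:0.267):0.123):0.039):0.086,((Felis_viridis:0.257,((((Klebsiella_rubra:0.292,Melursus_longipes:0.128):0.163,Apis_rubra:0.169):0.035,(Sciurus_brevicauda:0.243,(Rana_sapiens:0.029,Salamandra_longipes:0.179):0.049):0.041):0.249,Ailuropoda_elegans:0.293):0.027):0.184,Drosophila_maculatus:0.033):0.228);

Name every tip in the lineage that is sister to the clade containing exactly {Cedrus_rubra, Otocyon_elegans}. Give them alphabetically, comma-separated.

Gorilla_fluviatilis, Gulo_tricolor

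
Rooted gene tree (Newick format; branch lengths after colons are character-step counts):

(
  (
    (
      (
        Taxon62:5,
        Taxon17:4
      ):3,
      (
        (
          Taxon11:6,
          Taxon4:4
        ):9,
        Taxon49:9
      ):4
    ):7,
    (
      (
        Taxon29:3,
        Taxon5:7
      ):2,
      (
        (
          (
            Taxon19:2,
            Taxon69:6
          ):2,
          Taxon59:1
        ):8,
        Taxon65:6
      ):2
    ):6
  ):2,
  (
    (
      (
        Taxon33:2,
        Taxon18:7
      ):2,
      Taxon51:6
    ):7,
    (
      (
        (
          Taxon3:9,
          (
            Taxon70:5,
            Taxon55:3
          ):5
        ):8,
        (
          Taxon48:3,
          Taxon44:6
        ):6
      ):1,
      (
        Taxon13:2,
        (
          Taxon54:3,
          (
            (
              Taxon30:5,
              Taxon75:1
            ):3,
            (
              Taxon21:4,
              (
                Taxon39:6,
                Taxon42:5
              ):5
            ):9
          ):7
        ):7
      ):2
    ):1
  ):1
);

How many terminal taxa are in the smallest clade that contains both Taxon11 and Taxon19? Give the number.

The MRCA of Taxon11 and Taxon19 is the node subtending (((Taxon62,Taxon17),((Taxon11,Taxon4),Taxon49)),((Taxon29,Taxon5),(((Taxon19,Taxon69),Taxon59),Taxon65))).
That clade contains 11 terminal taxa: Taxon11, Taxon17, Taxon19, Taxon29, Taxon4, Taxon49, Taxon5, Taxon59, Taxon62, Taxon65, Taxon69.

11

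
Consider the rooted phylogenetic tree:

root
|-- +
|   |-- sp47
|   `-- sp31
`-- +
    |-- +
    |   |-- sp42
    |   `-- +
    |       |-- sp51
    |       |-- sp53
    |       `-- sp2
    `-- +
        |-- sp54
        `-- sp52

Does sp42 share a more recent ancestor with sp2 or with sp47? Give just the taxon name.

The MRCA of sp42 and sp2 subtends (sp42,(sp51,sp53,sp2)) (4 taxa).
The MRCA of sp42 and sp47 is the root, subtending the entire tree (8 taxa).
The first is nested inside the second, so sp42 shares a more recent common ancestor with sp2.

sp2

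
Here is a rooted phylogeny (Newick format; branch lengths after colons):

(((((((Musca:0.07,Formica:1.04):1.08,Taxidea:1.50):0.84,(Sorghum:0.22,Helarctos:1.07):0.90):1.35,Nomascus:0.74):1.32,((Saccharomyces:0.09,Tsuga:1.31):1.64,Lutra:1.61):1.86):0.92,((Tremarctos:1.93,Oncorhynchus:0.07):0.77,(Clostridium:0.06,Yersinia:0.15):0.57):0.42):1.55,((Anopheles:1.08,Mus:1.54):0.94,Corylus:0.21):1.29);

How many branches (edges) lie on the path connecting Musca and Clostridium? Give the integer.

9

The MRCA of Musca and Clostridium is the node subtending ((((((Musca,Formica),Taxidea),(Sorghum,Helarctos)),Nomascus),((Saccharomyces,Tsuga),Lutra)),((Tremarctos,Oncorhynchus),(Clostridium,Yersinia))).
From Musca up to that node: 6 branches. From Clostridium up to the same node: 3 branches. Total: 6 + 3 = 9.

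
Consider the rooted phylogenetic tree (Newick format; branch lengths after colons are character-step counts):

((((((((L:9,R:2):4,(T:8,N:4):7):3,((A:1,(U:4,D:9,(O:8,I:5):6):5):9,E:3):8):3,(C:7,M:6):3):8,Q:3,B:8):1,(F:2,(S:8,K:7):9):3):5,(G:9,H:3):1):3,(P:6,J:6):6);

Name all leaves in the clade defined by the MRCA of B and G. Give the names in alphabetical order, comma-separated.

A, B, C, D, E, F, G, H, I, K, L, M, N, O, Q, R, S, T, U

Tracing B: it sits inside (((((L,R),(T,N)),((A,(U,D,(O,I))),E)),(C,M)),Q,B).
Tracing G: it sits inside (G,H).
The smallest clade enclosing both is (((((((L,R),(T,N)),((A,(U,D,(O,I))),E)),(C,M)),Q,B),(F,(S,K))),(G,H)); the answer is its 19 terminal taxa in alphabetical order.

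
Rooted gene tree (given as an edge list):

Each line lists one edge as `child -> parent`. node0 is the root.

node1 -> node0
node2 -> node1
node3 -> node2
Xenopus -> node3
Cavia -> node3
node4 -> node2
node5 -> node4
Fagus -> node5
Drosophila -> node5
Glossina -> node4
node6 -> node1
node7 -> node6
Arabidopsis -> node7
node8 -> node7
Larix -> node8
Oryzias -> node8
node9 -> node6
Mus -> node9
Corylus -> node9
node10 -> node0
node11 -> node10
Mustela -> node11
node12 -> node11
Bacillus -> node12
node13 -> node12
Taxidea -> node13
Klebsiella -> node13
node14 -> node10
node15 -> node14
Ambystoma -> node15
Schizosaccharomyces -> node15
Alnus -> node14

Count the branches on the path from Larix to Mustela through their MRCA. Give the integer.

8

The MRCA of Larix and Mustela is the root of the tree.
From Larix up to that node: 5 branches. From Mustela up to the same node: 3 branches. Total: 5 + 3 = 8.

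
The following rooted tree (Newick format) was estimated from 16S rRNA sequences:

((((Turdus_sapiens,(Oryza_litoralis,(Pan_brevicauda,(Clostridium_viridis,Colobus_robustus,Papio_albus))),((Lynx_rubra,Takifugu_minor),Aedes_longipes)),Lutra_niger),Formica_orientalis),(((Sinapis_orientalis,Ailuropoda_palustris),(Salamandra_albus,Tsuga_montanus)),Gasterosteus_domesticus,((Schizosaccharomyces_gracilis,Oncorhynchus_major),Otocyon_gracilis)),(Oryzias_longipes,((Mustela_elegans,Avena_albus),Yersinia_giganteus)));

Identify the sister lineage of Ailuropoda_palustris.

Ailuropoda_palustris attaches to the tree at the node subtending (Sinapis_orientalis,Ailuropoda_palustris).
The other lineage descending from that same node — the sister group — is the single tip Sinapis_orientalis.

Sinapis_orientalis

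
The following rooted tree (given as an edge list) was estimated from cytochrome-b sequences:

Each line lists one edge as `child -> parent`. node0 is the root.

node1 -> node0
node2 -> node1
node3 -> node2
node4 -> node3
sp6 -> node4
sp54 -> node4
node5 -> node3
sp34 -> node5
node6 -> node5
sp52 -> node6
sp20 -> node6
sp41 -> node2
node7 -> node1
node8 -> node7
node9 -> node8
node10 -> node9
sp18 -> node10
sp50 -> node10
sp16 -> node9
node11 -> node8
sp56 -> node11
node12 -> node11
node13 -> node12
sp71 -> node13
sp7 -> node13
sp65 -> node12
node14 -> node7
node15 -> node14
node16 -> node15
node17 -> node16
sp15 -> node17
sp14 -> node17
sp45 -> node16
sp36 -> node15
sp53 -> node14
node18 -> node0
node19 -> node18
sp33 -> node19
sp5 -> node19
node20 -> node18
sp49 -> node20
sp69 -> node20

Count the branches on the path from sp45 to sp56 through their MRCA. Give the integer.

The MRCA of sp45 and sp56 is the node subtending ((((sp18,sp50),sp16),(sp56,((sp71,sp7),sp65))),((((sp15,sp14),sp45),sp36),sp53)).
From sp45 up to that node: 4 branches. From sp56 up to the same node: 3 branches. Total: 4 + 3 = 7.

7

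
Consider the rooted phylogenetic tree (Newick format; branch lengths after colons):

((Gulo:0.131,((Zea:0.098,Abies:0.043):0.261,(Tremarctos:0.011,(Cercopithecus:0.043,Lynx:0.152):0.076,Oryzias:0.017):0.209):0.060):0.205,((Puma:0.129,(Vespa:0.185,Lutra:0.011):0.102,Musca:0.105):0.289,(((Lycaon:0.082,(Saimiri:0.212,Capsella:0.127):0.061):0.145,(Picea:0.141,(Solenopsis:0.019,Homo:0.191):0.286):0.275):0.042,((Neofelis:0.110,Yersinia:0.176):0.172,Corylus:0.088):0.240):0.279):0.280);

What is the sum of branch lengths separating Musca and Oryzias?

1.165

The path runs Musca → … → MRCA → … → Oryzias; the MRCA is the root of the tree.
Branch lengths along that path: 0.105 + 0.289 + 0.280 + 0.205 + 0.060 + 0.209 + 0.017 = 1.165.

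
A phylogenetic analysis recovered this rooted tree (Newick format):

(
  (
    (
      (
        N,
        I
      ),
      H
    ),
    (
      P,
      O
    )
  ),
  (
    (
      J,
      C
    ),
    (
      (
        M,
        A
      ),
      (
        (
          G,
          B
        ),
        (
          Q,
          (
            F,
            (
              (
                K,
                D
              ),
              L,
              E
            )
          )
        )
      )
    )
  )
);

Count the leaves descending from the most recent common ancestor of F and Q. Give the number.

The MRCA of F and Q is the node subtending (Q,(F,((K,D),L,E))).
That clade contains 6 terminal taxa: D, E, F, K, L, Q.

6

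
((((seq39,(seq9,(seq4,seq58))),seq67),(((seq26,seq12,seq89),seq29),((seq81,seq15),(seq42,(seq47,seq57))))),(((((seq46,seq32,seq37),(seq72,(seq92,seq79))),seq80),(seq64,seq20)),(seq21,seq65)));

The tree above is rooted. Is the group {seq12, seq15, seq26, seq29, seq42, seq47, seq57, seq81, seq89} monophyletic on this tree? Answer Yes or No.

The most recent common ancestor of these taxa subtends (((seq26,seq12,seq89),seq29),((seq81,seq15),(seq42,(seq47,seq57)))).
That clade has exactly 9 tips — every listed taxon and nothing else — so the group is monophyletic.

Yes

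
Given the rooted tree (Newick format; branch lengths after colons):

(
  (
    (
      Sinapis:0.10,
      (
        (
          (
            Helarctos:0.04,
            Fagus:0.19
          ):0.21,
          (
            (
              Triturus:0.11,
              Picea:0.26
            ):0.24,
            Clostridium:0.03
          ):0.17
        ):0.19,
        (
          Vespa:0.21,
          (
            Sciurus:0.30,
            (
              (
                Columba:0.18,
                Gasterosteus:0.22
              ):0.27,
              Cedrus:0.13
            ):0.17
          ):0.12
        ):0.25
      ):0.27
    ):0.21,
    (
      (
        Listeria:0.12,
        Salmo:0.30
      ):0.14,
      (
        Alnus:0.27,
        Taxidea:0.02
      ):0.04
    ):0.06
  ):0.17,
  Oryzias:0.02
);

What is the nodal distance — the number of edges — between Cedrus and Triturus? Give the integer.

The MRCA of Cedrus and Triturus is the node subtending (((Helarctos,Fagus),((Triturus,Picea),Clostridium)),(Vespa,(Sciurus,((Columba,Gasterosteus),Cedrus)))).
From Cedrus up to that node: 4 branches. From Triturus up to the same node: 4 branches. Total: 4 + 4 = 8.

8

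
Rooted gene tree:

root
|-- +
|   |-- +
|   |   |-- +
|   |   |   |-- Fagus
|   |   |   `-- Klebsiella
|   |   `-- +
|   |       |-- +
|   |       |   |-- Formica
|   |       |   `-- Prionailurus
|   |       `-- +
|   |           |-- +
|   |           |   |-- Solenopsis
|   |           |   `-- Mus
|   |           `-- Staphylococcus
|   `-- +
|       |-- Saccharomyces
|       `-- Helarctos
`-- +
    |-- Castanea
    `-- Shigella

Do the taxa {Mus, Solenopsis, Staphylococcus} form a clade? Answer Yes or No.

The most recent common ancestor of these taxa subtends ((Solenopsis,Mus),Staphylococcus).
That clade has exactly 3 tips — every listed taxon and nothing else — so the group is monophyletic.

Yes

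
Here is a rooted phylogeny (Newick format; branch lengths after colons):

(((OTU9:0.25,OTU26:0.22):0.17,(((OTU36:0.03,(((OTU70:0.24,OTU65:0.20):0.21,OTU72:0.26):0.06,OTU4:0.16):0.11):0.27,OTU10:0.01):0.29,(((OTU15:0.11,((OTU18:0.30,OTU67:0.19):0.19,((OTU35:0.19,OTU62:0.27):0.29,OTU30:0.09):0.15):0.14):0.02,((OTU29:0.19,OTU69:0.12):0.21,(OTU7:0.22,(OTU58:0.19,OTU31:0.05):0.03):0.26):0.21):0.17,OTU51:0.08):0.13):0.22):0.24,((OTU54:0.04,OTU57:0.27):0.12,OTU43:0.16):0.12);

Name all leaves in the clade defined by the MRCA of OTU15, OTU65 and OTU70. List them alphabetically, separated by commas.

OTU10, OTU15, OTU18, OTU29, OTU30, OTU31, OTU35, OTU36, OTU4, OTU51, OTU58, OTU62, OTU65, OTU67, OTU69, OTU7, OTU70, OTU72

Tracing OTU15: it sits inside (OTU15,((OTU18,OTU67),((OTU35,OTU62),OTU30))).
Tracing OTU65: it sits inside (OTU70,OTU65).
Tracing OTU70: it sits inside (OTU70,OTU65).
The smallest clade enclosing all 3 is (((OTU36,(((OTU70,OTU65),OTU72),OTU4)),OTU10),(((OTU15,((OTU18,OTU67),((OTU35,OTU62),OTU30))),((OTU29,OTU69),(OTU7,(OTU58,OTU31)))),OTU51)); the answer is its 18 terminal taxa in alphabetical order.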